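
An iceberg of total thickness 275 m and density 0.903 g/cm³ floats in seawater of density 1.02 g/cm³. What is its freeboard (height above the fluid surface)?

Floating equilibrium: submerged depth d = t ρ_obj/ρ_fluid = 275 m × 0.903/1.02 = 243.5 m.
Freeboard = t − d = 275 m − 243.5 m = 31.5 m.

31.5 m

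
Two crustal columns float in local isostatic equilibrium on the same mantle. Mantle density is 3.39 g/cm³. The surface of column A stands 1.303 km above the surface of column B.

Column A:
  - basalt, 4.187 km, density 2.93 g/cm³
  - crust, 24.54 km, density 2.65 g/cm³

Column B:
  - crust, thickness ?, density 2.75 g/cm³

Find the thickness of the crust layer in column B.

24.5 km

Take the compensation level at the base of the deeper column (depth z_c below the surface of column A) and equate Σ ρ_i t_i down to z_c; mantle fills any gap and the z_c terms cancel.
Column A: 4.187×2.93 + 24.54×2.65 + (z_c − 28.727)×3.39
Column B: 1.303×0 + x×2.75 + (z_c − 1.303 − 0 − x)×3.39
The z_c×3.39 term appears on both sides and cancels. Collect the known terms of each column as K = Σ(ρt)_known − 3.39 × (depth of known layers): K_A = 77.29891 − 3.39×28.727 = −20.08562; K_B = 0 − 3.39×(1.303 + 0) = −4.41717.
Balance: K_A = K_B − x×(3.39 − 2.75), so x = (K_B − K_A)/(3.39 − 2.75) = 15.6684/0.64 = 24.5 km.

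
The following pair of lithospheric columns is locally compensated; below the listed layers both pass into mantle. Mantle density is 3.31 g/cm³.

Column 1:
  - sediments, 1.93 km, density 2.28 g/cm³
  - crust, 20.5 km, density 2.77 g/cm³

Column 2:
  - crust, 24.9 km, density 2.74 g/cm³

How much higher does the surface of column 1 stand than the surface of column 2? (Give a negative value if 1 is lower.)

For any compensation level in the mantle, the mantle terms cancel and isostasy reduces to e = (Σt_1 − Σt_2) − (Σ(ρt)_1 − Σ(ρt)_2) / ρ_m.
Σt_1 = 22.43 km; Σt_2 = 24.9 km; Σ(ρt)_1 = 61.1854; Σ(ρt)_2 = 68.226 (in km·g/cm³).
e = (22.43 − 24.9) − (61.1854 − 68.226) / 3.31 = −0.343 km.

−0.343 km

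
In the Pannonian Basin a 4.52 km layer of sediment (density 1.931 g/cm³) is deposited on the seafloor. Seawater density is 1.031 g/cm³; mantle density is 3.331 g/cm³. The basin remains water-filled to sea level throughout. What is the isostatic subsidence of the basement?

1.77 km

Submarine loading: the sediment displaces seawater, and the subsidence is in turn flooded, so s (ρ_m − ρ_w) = t (ρ_sed − ρ_w).
s = 4.52 km × (1.931 − 1.031) / (3.331 − 1.031) = 1.77 km.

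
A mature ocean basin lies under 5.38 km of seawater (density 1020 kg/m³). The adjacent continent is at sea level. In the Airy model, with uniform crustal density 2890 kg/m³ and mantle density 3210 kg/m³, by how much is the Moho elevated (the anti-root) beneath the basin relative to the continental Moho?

Equating mass per unit area of the two columns: replacing crust with seawater at the top is compensated by replacing crust with mantle at the base: d (ρ_c − ρ_w) = a (ρ_m − ρ_c).
a = d (ρ_c − ρ_w)/(ρ_m − ρ_c) = 5.38 km × 1870/320 = 31.4 km.

31.4 km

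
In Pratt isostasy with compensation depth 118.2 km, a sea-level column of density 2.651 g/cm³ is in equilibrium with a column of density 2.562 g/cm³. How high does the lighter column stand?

4.11 km

ρ_ref D = ρ (D + h) → h = D (ρ_ref − ρ)/ρ.
h = 118.2 km × (2.651 − 2.562)/2.562 = 4.11 km.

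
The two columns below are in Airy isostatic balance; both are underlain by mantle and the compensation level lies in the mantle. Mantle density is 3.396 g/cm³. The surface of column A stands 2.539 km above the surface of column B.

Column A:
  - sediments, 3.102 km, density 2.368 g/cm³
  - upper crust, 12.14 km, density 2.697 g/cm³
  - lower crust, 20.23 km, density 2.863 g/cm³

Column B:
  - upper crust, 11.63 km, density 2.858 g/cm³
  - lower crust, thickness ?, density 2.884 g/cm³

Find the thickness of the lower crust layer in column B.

Take the compensation level at the base of the deeper column (depth z_c below the surface of column A) and equate Σ ρ_i t_i down to z_c; mantle fills any gap and the z_c terms cancel.
Column A: 3.102×2.368 + 12.14×2.697 + 20.23×2.863 + (z_c − 35.472)×3.396
Column B: 2.539×0 + 11.63×2.858 + x×2.884 + (z_c − 2.539 − 11.63 − x)×3.396
The z_c×3.396 term appears on both sides and cancels. Collect the known terms of each column as K = Σ(ρt)_known − 3.396 × (depth of known layers): K_A = 98.005606 − 3.396×35.472 = −22.457306; K_B = 33.23854 − 3.396×(2.539 + 11.63) = −14.879384.
Balance: K_A = K_B − x×(3.396 − 2.884), so x = (K_B − K_A)/(3.396 − 2.884) = 7.57792/0.512 = 14.8 km.

14.8 km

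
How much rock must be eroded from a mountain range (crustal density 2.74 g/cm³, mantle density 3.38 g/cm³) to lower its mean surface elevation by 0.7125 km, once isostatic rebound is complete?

3.76 km

Net drop Δ = e − u = e − e ρ_c/ρ_m = e (ρ_m − ρ_c)/ρ_m.
e = Δ ρ_m/(ρ_m − ρ_c) = 0.7125 km × 3.38/0.64 = 3.76 km.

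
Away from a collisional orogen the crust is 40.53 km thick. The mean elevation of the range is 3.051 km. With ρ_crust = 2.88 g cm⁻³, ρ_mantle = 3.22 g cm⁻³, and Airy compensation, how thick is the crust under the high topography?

Root depth r = h ρ_c / (ρ_m − ρ_c) = 3.051 km × 2.88 / 0.34 = 25.84 km.
Total thickness = T + h + r = 40.53 km + 3.051 km + 25.84 km = 69.4 km.

69.4 km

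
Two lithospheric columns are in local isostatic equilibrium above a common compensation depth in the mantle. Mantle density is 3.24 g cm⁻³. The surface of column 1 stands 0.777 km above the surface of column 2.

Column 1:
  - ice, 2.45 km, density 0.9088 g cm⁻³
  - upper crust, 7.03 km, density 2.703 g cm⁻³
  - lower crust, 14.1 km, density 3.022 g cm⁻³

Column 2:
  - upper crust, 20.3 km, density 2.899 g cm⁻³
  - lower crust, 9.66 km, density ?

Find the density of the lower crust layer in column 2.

2.92 g cm⁻³

Take the compensation level at the base of the deeper column (depth z_c below the surface of column 1) and equate Σ ρ_i t_i down to z_c; mantle fills any gap and the z_c terms cancel.
Column 1: 2.45×0.9088 + 7.03×2.703 + 14.1×3.022 + (z_c − 23.58)×3.24
Column 2: 0.777×0 + 20.3×2.899 + 9.66×ρ + (z_c − 0.777 − 29.96)×3.24
The z_c×3.24 term appears on both sides and cancels. Collect the known terms of each column as K = Σ(ρt)_known − 3.24 × (depth of known layers): K_1 = 63.83885 − 3.24×23.58 = −12.56035; K_2 = 58.8497 − 3.24×(0.777 + 29.96) = −40.73818.
Balance: K_1 = K_2 + 9.66×ρ, so ρ = (K_1 − K_2)/9.66 = 28.1778/9.66 = 2.92 g cm⁻³.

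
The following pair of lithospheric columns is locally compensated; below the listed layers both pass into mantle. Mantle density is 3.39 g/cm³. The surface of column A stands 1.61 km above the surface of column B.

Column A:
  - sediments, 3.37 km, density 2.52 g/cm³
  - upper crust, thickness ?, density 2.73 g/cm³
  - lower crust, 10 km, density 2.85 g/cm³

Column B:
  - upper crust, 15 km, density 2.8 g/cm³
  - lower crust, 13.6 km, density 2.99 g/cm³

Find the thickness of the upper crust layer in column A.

Take the compensation level at the base of the deeper column (depth z_c below the surface of column A) and equate Σ ρ_i t_i down to z_c; mantle fills any gap and the z_c terms cancel.
Column A: 3.37×2.52 + x×2.73 + 10×2.85 + (z_c − 13.37 − x)×3.39
Column B: 1.61×0 + 15×2.8 + 13.6×2.99 + (z_c − 1.61 − 28.6)×3.39
The z_c×3.39 term appears on both sides and cancels. Collect the known terms of each column as K = Σ(ρt)_known − 3.39 × (depth of known layers): K_A = 36.9924 − 3.39×13.37 = −8.3319; K_B = 82.664 − 3.39×(1.61 + 28.6) = −19.7479.
Balance: K_A − x×(3.39 − 2.73) = K_B, so x = (K_A − K_B)/(3.39 − 2.73) = 11.416/0.66 = 17.3 km.

17.3 km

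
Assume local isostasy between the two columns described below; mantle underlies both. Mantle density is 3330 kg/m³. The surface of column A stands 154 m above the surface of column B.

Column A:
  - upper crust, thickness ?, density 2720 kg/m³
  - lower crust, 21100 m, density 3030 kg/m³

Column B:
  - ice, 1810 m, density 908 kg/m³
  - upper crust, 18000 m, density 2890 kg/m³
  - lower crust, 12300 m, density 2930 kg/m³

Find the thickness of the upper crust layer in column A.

Take the compensation level at the base of the deeper column (depth z_c below the surface of column A) and equate Σ ρ_i t_i down to z_c; mantle fills any gap and the z_c terms cancel.
Column A: x×2720 + 21100×3030 + (z_c − 21100 − x)×3330
Column B: 154×0 + 1810×908 + 18000×2890 + 12300×2930 + (z_c − 154 − 32110)×3330
The z_c×3330 term appears on both sides and cancels. Collect the known terms of each column as K = Σ(ρt)_known − 3330 × (depth of known layers): K_A = 63933000 − 3330×21100 = −6330000; K_B = 89702480 − 3330×(154 + 32110) = −17736640.
Balance: K_A − x×(3330 − 2720) = K_B, so x = (K_A − K_B)/(3330 − 2720) = 11406600/610 = 18700 m.

18700 m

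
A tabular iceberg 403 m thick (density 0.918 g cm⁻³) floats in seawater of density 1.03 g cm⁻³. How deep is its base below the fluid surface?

359 m

Draft d = t ρ_obj/ρ_fluid = 403 m × 0.918/1.03 = 359 m.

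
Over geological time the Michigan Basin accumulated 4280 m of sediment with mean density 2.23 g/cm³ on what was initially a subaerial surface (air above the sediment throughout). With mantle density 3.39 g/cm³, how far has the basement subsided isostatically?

2820 m

Subaerial load: s = t ρ_sed / ρ_m = 4280 m × 2.23/3.39 = 2820 m.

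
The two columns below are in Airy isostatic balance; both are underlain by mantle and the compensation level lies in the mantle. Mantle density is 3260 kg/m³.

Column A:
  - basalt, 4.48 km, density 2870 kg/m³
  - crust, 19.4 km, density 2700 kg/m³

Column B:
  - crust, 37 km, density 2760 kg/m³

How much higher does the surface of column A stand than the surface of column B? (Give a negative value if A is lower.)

−1.81 km

For any compensation level in the mantle, the mantle terms cancel and isostasy reduces to e = (Σt_A − Σt_B) − (Σ(ρt)_A − Σ(ρt)_B) / ρ_m.
Σt_A = 23.88 km; Σt_B = 37 km; Σ(ρt)_A = 65237.6; Σ(ρt)_B = 102120 (in km·kg/m³).
e = (23.88 − 37) − (65237.6 − 102120) / 3260 = −1.81 km.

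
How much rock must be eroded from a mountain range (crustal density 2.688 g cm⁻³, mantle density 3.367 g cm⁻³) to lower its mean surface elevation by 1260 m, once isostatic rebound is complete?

6250 m

Net drop Δ = e − u = e − e ρ_c/ρ_m = e (ρ_m − ρ_c)/ρ_m.
e = Δ ρ_m/(ρ_m − ρ_c) = 1260 m × 3.367/0.679 = 6250 m.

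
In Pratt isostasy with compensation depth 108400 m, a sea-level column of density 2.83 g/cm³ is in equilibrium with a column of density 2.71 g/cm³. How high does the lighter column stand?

4800 m

ρ_ref D = ρ (D + h) → h = D (ρ_ref − ρ)/ρ.
h = 108400 m × (2.83 − 2.71)/2.71 = 4800 m.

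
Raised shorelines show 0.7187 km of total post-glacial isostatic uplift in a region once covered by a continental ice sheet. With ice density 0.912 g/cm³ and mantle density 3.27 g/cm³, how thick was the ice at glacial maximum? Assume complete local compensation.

2.58 km

u = t ρ_ice/ρ_m → t = u ρ_m/ρ_ice = 0.7187 km × 3.27/0.912 = 2.58 km.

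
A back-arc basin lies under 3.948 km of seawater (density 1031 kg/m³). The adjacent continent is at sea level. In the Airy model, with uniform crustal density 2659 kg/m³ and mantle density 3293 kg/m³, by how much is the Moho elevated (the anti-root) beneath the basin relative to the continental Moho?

Balancing pressure at the compensation depth: replacing crust with seawater at the top is compensated by replacing crust with mantle at the base: d (ρ_c − ρ_w) = a (ρ_m − ρ_c).
a = d (ρ_c − ρ_w)/(ρ_m − ρ_c) = 3.948 km × 1628/634 = 10.1 km.

10.1 km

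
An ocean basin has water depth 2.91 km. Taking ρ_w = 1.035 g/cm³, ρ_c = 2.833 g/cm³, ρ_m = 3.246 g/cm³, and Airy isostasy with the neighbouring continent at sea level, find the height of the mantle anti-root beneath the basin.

12.7 km

In Airy isostatic equilibrium: replacing crust with seawater at the top is compensated by replacing crust with mantle at the base: d (ρ_c − ρ_w) = a (ρ_m − ρ_c).
a = d (ρ_c − ρ_w)/(ρ_m − ρ_c) = 2.91 km × 1.798/0.413 = 12.7 km.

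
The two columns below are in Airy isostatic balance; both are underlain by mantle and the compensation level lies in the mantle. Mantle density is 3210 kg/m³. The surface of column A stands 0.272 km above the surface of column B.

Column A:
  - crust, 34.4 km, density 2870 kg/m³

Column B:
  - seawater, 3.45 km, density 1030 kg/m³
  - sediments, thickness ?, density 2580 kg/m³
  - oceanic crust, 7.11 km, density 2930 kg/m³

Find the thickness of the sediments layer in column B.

2.08 km

Take the compensation level at the base of the deeper column (depth z_c below the surface of column A) and equate Σ ρ_i t_i down to z_c; mantle fills any gap and the z_c terms cancel.
Column A: 34.4×2870 + (z_c − 34.4)×3210
Column B: 0.272×0 + 3.45×1030 + x×2580 + 7.11×2930 + (z_c − 0.272 − 10.56 − x)×3210
The z_c×3210 term appears on both sides and cancels. Collect the known terms of each column as K = Σ(ρt)_known − 3210 × (depth of known layers): K_A = 98728 − 3210×34.4 = −11696; K_B = 24385.8 − 3210×(0.272 + 10.56) = −10384.92.
Balance: K_A = K_B − x×(3210 − 2580), so x = (K_B − K_A)/(3210 − 2580) = 1311.08/630 = 2.08 km.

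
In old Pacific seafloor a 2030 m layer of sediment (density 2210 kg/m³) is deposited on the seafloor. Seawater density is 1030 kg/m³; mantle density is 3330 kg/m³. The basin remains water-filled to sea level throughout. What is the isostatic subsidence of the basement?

Submarine loading: the sediment displaces seawater, and the subsidence is in turn flooded, so s (ρ_m − ρ_w) = t (ρ_sed − ρ_w).
s = 2030 m × (2210 − 1030) / (3330 − 1030) = 1040 m.

1040 m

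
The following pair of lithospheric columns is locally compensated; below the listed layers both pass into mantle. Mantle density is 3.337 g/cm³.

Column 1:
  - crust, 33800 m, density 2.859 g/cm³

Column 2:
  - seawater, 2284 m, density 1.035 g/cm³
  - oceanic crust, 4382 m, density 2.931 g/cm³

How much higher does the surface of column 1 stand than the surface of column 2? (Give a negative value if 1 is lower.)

2730 m

For any compensation level in the mantle, the mantle terms cancel and isostasy reduces to e = (Σt_1 − Σt_2) − (Σ(ρt)_1 − Σ(ρt)_2) / ρ_m.
Σt_1 = 33800 m; Σt_2 = 6666 m; Σ(ρt)_1 = 96634.2; Σ(ρt)_2 = 15207.582 (in m·g/cm³).
e = (33800 − 6666) − (96634.2 − 15207.582) / 3.337 = 2730 m.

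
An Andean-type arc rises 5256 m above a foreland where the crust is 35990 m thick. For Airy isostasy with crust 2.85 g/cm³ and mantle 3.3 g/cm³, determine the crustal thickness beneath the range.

Root depth r = h ρ_c / (ρ_m − ρ_c) = 5256 m × 2.85 / 0.45 = 33290 m.
Total thickness = T + h + r = 35990 m + 5256 m + 33290 m = 74500 m.

74500 m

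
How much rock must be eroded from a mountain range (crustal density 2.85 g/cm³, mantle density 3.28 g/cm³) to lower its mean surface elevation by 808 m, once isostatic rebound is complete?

6160 m

Net drop Δ = e − u = e − e ρ_c/ρ_m = e (ρ_m − ρ_c)/ρ_m.
e = Δ ρ_m/(ρ_m − ρ_c) = 808 m × 3.28/0.43 = 6160 m.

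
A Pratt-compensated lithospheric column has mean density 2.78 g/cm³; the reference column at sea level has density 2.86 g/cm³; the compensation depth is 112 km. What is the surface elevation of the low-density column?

3.22 km

ρ_ref D = ρ (D + h) → h = D (ρ_ref − ρ)/ρ.
h = 112 km × (2.86 − 2.78)/2.78 = 3.22 km.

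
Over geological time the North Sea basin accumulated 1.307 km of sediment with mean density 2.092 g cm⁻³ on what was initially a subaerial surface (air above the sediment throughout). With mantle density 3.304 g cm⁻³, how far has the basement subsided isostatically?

0.828 km

Subaerial load: s = t ρ_sed / ρ_m = 1.307 km × 2.092/3.304 = 0.828 km.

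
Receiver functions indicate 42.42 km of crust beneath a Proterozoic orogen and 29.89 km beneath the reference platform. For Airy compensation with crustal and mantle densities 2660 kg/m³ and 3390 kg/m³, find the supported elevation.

Excess crust Δ = 42.42 km − 29.89 km = 12.53 km, split between elevation h and root r with h + r = Δ.
Airy balance ρ_c h = (ρ_m − ρ_c) r gives r = h ρ_c/(ρ_m − ρ_c), so h (1 + ρ_c/(ρ_m − ρ_c)) = Δ, i.e. h = Δ (ρ_m − ρ_c)/ρ_m.
h = 12.53 km × 730/3390 = 2.7 km.

2.7 km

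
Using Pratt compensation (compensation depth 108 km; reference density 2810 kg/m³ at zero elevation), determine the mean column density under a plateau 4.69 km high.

2690 kg/m³

Pratt balance: ρ_ref D = ρ (D + h).
ρ = ρ_ref D/(D + h) = 2810 × 108 km/(108 km + 4.69 km) = 2690 kg/m³.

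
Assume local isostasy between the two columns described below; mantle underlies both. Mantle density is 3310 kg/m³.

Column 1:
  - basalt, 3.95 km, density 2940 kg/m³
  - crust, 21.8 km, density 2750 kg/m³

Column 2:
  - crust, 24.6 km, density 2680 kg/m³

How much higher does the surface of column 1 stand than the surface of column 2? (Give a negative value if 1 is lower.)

For any compensation level in the mantle, the mantle terms cancel and isostasy reduces to e = (Σt_1 − Σt_2) − (Σ(ρt)_1 − Σ(ρt)_2) / ρ_m.
Σt_1 = 25.75 km; Σt_2 = 24.6 km; Σ(ρt)_1 = 71563; Σ(ρt)_2 = 65928 (in km·kg/m³).
e = (25.75 − 24.6) − (71563 − 65928) / 3310 = −0.552 km.

−0.552 km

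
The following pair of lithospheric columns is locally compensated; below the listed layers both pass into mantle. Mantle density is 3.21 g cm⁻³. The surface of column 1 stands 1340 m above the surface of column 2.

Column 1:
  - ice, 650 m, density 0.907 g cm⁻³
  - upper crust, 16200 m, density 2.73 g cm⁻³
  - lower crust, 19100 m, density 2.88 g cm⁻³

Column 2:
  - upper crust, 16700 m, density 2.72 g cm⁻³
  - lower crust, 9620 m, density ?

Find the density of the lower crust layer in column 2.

Take the compensation level at the base of the deeper column (depth z_c below the surface of column 1) and equate Σ ρ_i t_i down to z_c; mantle fills any gap and the z_c terms cancel.
Column 1: 650×0.907 + 16200×2.73 + 19100×2.88 + (z_c − 35950)×3.21
Column 2: 1340×0 + 16700×2.72 + 9620×ρ + (z_c − 1340 − 26320)×3.21
The z_c×3.21 term appears on both sides and cancels. Collect the known terms of each column as K = Σ(ρt)_known − 3.21 × (depth of known layers): K_1 = 99823.55 − 3.21×35950 = −15575.95; K_2 = 45424 − 3.21×(1340 + 26320) = −43364.6.
Balance: K_1 = K_2 + 9620×ρ, so ρ = (K_1 − K_2)/9620 = 27788.7/9620 = 2.89 g cm⁻³.

2.89 g cm⁻³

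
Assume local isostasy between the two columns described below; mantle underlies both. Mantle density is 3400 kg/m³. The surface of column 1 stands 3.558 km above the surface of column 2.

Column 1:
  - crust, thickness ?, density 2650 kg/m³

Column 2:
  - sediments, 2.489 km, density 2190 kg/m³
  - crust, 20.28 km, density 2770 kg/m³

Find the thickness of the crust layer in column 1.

37.2 km

Take the compensation level at the base of the deeper column (depth z_c below the surface of column 1) and equate Σ ρ_i t_i down to z_c; mantle fills any gap and the z_c terms cancel.
Column 1: x×2650 + (z_c − 0 − x)×3400
Column 2: 3.558×0 + 2.489×2190 + 20.28×2770 + (z_c − 3.558 − 22.769)×3400
The z_c×3400 term appears on both sides and cancels. Collect the known terms of each column as K = Σ(ρt)_known − 3400 × (depth of known layers): K_1 = 0 − 3400×0 = 0; K_2 = 61626.51 − 3400×(3.558 + 22.769) = −27885.29.
Balance: K_1 − x×(3400 − 2650) = K_2, so x = (K_1 − K_2)/(3400 − 2650) = 27885.3/750 = 37.2 km.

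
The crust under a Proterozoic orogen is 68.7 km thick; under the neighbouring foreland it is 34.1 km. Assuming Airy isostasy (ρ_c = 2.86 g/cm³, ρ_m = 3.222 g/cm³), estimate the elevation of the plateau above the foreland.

Excess crust Δ = 68.7 km − 34.1 km = 34.6 km, split between elevation h and root r with h + r = Δ.
Airy balance ρ_c h = (ρ_m − ρ_c) r gives r = h ρ_c/(ρ_m − ρ_c), so h (1 + ρ_c/(ρ_m − ρ_c)) = Δ, i.e. h = Δ (ρ_m − ρ_c)/ρ_m.
h = 34.6 km × 0.362/3.222 = 3.89 km.

3.89 km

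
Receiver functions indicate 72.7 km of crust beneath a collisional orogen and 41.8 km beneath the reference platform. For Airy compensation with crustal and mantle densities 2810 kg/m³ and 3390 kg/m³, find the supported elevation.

5.29 km

Excess crust Δ = 72.7 km − 41.8 km = 30.9 km, split between elevation h and root r with h + r = Δ.
Airy balance ρ_c h = (ρ_m − ρ_c) r gives r = h ρ_c/(ρ_m − ρ_c), so h (1 + ρ_c/(ρ_m − ρ_c)) = Δ, i.e. h = Δ (ρ_m − ρ_c)/ρ_m.
h = 30.9 km × 580/3390 = 5.29 km.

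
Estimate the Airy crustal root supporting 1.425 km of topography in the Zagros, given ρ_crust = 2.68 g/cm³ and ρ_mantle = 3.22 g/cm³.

Balancing pressure at the compensation depth: the weight of the topography is balanced by the buoyancy of the root, ρ_c h = (ρ_m − ρ_c) r.
r = h · ρ_c / (ρ_m − ρ_c) = 1.425 km × 2.68 / (3.22 − 2.68) = 7.07 km.

7.07 km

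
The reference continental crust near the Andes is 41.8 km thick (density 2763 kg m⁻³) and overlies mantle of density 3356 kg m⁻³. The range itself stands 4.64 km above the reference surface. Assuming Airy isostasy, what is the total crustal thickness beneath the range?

Root depth r = h ρ_c / (ρ_m − ρ_c) = 4.64 km × 2763 / 593 = 21.62 km.
Total thickness = T + h + r = 41.8 km + 4.64 km + 21.62 km = 68.1 km.

68.1 km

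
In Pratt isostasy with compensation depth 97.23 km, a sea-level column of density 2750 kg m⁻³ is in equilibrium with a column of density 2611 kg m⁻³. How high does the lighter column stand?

ρ_ref D = ρ (D + h) → h = D (ρ_ref − ρ)/ρ.
h = 97.23 km × (2750 − 2611)/2611 = 5.18 km.

5.18 km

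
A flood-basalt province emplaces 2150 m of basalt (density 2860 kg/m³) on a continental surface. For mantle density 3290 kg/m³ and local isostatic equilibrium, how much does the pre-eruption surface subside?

1870 m

Subaerial loading: s = t ρ_load / ρ_m.
s = 2150 m × 2860/3290 = 1870 m.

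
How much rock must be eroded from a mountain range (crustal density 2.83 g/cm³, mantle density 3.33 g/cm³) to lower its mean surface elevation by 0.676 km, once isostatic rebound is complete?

Net drop Δ = e − u = e − e ρ_c/ρ_m = e (ρ_m − ρ_c)/ρ_m.
e = Δ ρ_m/(ρ_m − ρ_c) = 0.676 km × 3.33/0.5 = 4.5 km.

4.5 km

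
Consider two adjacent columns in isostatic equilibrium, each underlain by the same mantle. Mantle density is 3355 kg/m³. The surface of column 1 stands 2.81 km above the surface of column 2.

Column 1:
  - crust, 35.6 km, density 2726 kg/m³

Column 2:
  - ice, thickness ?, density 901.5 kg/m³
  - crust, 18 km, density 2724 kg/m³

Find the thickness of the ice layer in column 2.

0.655 km

Take the compensation level at the base of the deeper column (depth z_c below the surface of column 1) and equate Σ ρ_i t_i down to z_c; mantle fills any gap and the z_c terms cancel.
Column 1: 35.6×2726 + (z_c − 35.6)×3355
Column 2: 2.81×0 + x×901.5 + 18×2724 + (z_c − 2.81 − 18 − x)×3355
The z_c×3355 term appears on both sides and cancels. Collect the known terms of each column as K = Σ(ρt)_known − 3355 × (depth of known layers): K_1 = 97045.6 − 3355×35.6 = −22392.4; K_2 = 49032 − 3355×(2.81 + 18) = −20785.55.
Balance: K_1 = K_2 − x×(3355 − 901.5), so x = (K_2 − K_1)/(3355 − 901.5) = 1606.85/2453.5 = 0.655 km.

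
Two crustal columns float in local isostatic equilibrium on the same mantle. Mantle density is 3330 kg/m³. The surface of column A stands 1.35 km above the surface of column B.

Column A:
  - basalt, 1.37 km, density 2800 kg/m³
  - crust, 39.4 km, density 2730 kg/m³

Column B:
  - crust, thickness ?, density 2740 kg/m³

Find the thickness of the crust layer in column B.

Take the compensation level at the base of the deeper column (depth z_c below the surface of column A) and equate Σ ρ_i t_i down to z_c; mantle fills any gap and the z_c terms cancel.
Column A: 1.37×2800 + 39.4×2730 + (z_c − 40.77)×3330
Column B: 1.35×0 + x×2740 + (z_c − 1.35 − 0 − x)×3330
The z_c×3330 term appears on both sides and cancels. Collect the known terms of each column as K = Σ(ρt)_known − 3330 × (depth of known layers): K_A = 111398 − 3330×40.77 = −24366.1; K_B = 0 − 3330×(1.35 + 0) = −4495.5.
Balance: K_A = K_B − x×(3330 − 2740), so x = (K_B − K_A)/(3330 − 2740) = 19870.6/590 = 33.7 km.

33.7 km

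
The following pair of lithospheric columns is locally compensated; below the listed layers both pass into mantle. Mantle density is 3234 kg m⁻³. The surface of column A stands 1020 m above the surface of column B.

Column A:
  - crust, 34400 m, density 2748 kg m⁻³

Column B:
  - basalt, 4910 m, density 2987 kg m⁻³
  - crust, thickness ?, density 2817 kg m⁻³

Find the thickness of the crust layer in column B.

29300 m

Take the compensation level at the base of the deeper column (depth z_c below the surface of column A) and equate Σ ρ_i t_i down to z_c; mantle fills any gap and the z_c terms cancel.
Column A: 34400×2748 + (z_c − 34400)×3234
Column B: 1020×0 + 4910×2987 + x×2817 + (z_c − 1020 − 4910 − x)×3234
The z_c×3234 term appears on both sides and cancels. Collect the known terms of each column as K = Σ(ρt)_known − 3234 × (depth of known layers): K_A = 94531200 − 3234×34400 = −16718400; K_B = 14666170 − 3234×(1020 + 4910) = −4511450.
Balance: K_A = K_B − x×(3234 − 2817), so x = (K_B − K_A)/(3234 − 2817) = 12207000/417 = 29300 m.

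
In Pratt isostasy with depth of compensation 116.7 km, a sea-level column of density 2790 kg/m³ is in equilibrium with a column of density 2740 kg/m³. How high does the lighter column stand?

2.13 km

ρ_ref D = ρ (D + h) → h = D (ρ_ref − ρ)/ρ.
h = 116.7 km × (2790 − 2740)/2740 = 2.13 km.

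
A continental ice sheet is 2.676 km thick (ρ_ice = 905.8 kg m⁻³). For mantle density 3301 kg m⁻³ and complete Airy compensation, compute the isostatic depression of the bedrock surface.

0.734 km

Isostatic balance requires: the ice load ρ_ice t is balanced by mantle displaced below, ρ_m s.
s = t ρ_ice / ρ_m = 2.676 km × 905.8/3301 = 0.734 km.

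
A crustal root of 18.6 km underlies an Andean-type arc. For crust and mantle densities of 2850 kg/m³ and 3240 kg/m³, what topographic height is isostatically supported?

2.55 km

For local isostatic compensation: ρ_c h = (ρ_m − ρ_c) r.
h = r (ρ_m − ρ_c) / ρ_c = 18.6 km × (3240 − 2850) / 2850 = 2.55 km.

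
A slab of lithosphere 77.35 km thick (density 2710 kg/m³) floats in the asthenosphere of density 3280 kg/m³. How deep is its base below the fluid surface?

63.9 km

Draft d = t ρ_obj/ρ_fluid = 77.35 km × 2710/3280 = 63.9 km.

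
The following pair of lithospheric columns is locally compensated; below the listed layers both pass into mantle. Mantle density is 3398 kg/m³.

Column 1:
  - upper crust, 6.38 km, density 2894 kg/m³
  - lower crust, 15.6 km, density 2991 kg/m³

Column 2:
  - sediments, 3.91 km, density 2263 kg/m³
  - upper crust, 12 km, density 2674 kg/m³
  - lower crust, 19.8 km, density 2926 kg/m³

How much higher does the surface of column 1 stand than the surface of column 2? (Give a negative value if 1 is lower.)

For any compensation level in the mantle, the mantle terms cancel and isostasy reduces to e = (Σt_1 − Σt_2) − (Σ(ρt)_1 − Σ(ρt)_2) / ρ_m.
Σt_1 = 21.98 km; Σt_2 = 35.71 km; Σ(ρt)_1 = 65123.32; Σ(ρt)_2 = 98871.13 (in km·kg/m³).
e = (21.98 − 35.71) − (65123.32 − 98871.13) / 3398 = −3.8 km.

−3.8 km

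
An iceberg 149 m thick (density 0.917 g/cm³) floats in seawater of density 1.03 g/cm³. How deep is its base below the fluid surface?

133 m

Draft d = t ρ_obj/ρ_fluid = 149 m × 0.917/1.03 = 133 m.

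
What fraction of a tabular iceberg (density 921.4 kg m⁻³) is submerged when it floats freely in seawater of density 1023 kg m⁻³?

0.901

Submerged fraction = ρ_obj/ρ_fluid = 921.4/1023 = 0.901.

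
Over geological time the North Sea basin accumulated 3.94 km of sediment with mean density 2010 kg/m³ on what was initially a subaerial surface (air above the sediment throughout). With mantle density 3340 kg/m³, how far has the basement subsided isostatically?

2.37 km

Subaerial load: s = t ρ_sed / ρ_m = 3.94 km × 2010/3340 = 2.37 km.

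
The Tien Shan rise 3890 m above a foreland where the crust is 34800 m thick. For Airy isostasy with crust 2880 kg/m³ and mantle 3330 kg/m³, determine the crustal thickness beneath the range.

63600 m

Root depth r = h ρ_c / (ρ_m − ρ_c) = 3890 m × 2880 / 450 = 24900 m.
Total thickness = T + h + r = 34800 m + 3890 m + 24900 m = 63600 m.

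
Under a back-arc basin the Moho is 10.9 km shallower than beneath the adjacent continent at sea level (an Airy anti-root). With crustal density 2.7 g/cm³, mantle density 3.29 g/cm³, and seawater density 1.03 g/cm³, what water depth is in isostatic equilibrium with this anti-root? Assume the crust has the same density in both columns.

3.85 km

Replacing a thickness d of crust by seawater at the top must be balanced by replacing crust with mantle at the base: d (ρ_c − ρ_w) = a (ρ_m − ρ_c).
d = a (ρ_m − ρ_c)/(ρ_c − ρ_w) = 10.9 km × 0.59/1.67 = 3.85 km.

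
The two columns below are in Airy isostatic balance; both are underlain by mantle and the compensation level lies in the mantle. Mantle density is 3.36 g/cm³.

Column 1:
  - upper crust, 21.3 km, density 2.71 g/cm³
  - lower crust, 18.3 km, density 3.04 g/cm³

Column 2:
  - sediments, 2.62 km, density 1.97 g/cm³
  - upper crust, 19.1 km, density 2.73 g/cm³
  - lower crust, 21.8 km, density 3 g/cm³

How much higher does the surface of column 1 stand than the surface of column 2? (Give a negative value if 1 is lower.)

For any compensation level in the mantle, the mantle terms cancel and isostasy reduces to e = (Σt_1 − Σt_2) − (Σ(ρt)_1 − Σ(ρt)_2) / ρ_m.
Σt_1 = 39.6 km; Σt_2 = 43.52 km; Σ(ρt)_1 = 113.355; Σ(ρt)_2 = 122.7044 (in km·g/cm³).
e = (39.6 − 43.52) − (113.355 − 122.7044) / 3.36 = −1.14 km.

−1.14 km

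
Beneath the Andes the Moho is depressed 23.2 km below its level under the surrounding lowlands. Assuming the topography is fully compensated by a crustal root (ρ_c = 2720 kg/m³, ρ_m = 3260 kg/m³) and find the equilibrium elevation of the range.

4.61 km

Balancing pressure at the compensation depth: ρ_c h = (ρ_m − ρ_c) r.
h = r (ρ_m − ρ_c) / ρ_c = 23.2 km × (3260 − 2720) / 2720 = 4.61 km.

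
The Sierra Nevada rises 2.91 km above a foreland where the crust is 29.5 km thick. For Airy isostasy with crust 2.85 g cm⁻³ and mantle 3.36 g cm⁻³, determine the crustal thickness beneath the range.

Root depth r = h ρ_c / (ρ_m − ρ_c) = 2.91 km × 2.85 / 0.51 = 16.26 km.
Total thickness = T + h + r = 29.5 km + 2.91 km + 16.26 km = 48.7 km.

48.7 km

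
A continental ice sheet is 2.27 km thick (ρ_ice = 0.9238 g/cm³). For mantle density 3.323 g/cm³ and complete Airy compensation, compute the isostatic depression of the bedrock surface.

0.631 km

Equating mass per unit area of the two columns: the ice load ρ_ice t is balanced by mantle displaced below, ρ_m s.
s = t ρ_ice / ρ_m = 2.27 km × 0.9238/3.323 = 0.631 km.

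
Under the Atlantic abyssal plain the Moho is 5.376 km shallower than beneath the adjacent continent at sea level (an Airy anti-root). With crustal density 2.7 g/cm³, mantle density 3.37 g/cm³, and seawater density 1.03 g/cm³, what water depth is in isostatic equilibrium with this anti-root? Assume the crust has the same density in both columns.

2.16 km

Replacing a thickness d of crust by seawater at the top must be balanced by replacing crust with mantle at the base: d (ρ_c − ρ_w) = a (ρ_m − ρ_c).
d = a (ρ_m − ρ_c)/(ρ_c − ρ_w) = 5.376 km × 0.67/1.67 = 2.16 km.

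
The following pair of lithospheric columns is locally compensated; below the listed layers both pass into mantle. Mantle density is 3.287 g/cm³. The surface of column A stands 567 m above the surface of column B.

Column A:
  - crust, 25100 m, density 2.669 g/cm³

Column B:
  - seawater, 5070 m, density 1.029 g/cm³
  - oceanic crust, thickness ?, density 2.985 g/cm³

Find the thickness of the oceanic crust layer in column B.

7280 m

Take the compensation level at the base of the deeper column (depth z_c below the surface of column A) and equate Σ ρ_i t_i down to z_c; mantle fills any gap and the z_c terms cancel.
Column A: 25100×2.669 + (z_c − 25100)×3.287
Column B: 567×0 + 5070×1.029 + x×2.985 + (z_c − 567 − 5070 − x)×3.287
The z_c×3.287 term appears on both sides and cancels. Collect the known terms of each column as K = Σ(ρt)_known − 3.287 × (depth of known layers): K_A = 66991.9 − 3.287×25100 = −15511.8; K_B = 5217.03 − 3.287×(567 + 5070) = −13311.789.
Balance: K_A = K_B − x×(3.287 − 2.985), so x = (K_B − K_A)/(3.287 − 2.985) = 2200.01/0.302 = 7280 m.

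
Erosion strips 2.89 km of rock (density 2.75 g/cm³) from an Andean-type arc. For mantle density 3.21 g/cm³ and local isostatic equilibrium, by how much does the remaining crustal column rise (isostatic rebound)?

Unloading: uplift u = e ρ_c/ρ_m = 2.89 km × 2.75/3.21 = 2.48 km.

2.48 km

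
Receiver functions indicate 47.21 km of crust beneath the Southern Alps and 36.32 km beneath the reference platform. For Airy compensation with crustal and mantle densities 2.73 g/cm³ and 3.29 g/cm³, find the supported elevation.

1.85 km

Excess crust Δ = 47.21 km − 36.32 km = 10.89 km, split between elevation h and root r with h + r = Δ.
Airy balance ρ_c h = (ρ_m − ρ_c) r gives r = h ρ_c/(ρ_m − ρ_c), so h (1 + ρ_c/(ρ_m − ρ_c)) = Δ, i.e. h = Δ (ρ_m − ρ_c)/ρ_m.
h = 10.89 km × 0.56/3.29 = 1.85 km.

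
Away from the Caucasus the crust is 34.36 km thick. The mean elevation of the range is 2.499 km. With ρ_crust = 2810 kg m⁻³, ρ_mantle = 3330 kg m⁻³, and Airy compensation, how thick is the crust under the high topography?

Root depth r = h ρ_c / (ρ_m − ρ_c) = 2.499 km × 2810 / 520 = 13.5 km.
Total thickness = T + h + r = 34.36 km + 2.499 km + 13.5 km = 50.4 km.

50.4 km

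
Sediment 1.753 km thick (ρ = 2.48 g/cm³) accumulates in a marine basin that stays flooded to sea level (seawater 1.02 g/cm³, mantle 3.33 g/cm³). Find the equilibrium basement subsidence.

Submarine loading: the sediment displaces seawater, and the subsidence is in turn flooded, so s (ρ_m − ρ_w) = t (ρ_sed − ρ_w).
s = 1.753 km × (2.48 − 1.02) / (3.33 − 1.02) = 1.11 km.

1.11 km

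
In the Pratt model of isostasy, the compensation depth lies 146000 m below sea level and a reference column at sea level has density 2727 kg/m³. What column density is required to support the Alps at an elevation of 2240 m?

2690 kg/m³

Pratt balance: ρ_ref D = ρ (D + h).
ρ = ρ_ref D/(D + h) = 2727 × 146000 m/(146000 m + 2240 m) = 2690 kg/m³.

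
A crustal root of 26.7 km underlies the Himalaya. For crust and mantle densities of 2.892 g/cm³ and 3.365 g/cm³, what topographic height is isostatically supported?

4.37 km

By Archimedes' principle applied to the lithosphere: ρ_c h = (ρ_m − ρ_c) r.
h = r (ρ_m − ρ_c) / ρ_c = 26.7 km × (3.365 − 2.892) / 2.892 = 4.37 km.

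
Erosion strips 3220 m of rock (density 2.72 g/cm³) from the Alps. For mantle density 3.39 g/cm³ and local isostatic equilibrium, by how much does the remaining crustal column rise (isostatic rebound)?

Unloading: uplift u = e ρ_c/ρ_m = 3220 m × 2.72/3.39 = 2580 m.

2580 m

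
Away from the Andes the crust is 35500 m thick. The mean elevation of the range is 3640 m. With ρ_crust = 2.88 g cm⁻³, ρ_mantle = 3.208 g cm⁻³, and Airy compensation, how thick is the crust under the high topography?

71100 m

Root depth r = h ρ_c / (ρ_m − ρ_c) = 3640 m × 2.88 / 0.328 = 31960 m.
Total thickness = T + h + r = 35500 m + 3640 m + 31960 m = 71100 m.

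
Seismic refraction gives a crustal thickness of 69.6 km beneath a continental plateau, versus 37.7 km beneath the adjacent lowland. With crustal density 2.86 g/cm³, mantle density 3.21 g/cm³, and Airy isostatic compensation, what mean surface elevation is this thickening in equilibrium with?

Excess crust Δ = 69.6 km − 37.7 km = 31.9 km, split between elevation h and root r with h + r = Δ.
Airy balance ρ_c h = (ρ_m − ρ_c) r gives r = h ρ_c/(ρ_m − ρ_c), so h (1 + ρ_c/(ρ_m − ρ_c)) = Δ, i.e. h = Δ (ρ_m − ρ_c)/ρ_m.
h = 31.9 km × 0.35/3.21 = 3.48 km.

3.48 km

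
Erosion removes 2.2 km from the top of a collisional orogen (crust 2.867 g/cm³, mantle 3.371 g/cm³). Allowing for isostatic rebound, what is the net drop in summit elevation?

Rebound u = e ρ_c/ρ_m = 2.2 km × 2.867/3.371 = 1.871 km.
Net surface drop = e − u = 2.2 km − 1.871 km = e (ρ_m − ρ_c)/ρ_m = 0.329 km.

0.329 km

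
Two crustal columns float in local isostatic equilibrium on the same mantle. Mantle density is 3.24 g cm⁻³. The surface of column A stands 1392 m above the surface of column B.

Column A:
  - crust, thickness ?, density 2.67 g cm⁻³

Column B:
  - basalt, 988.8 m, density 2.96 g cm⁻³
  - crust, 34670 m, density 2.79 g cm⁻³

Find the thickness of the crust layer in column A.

35800 m

Take the compensation level at the base of the deeper column (depth z_c below the surface of column A) and equate Σ ρ_i t_i down to z_c; mantle fills any gap and the z_c terms cancel.
Column A: x×2.67 + (z_c − 0 − x)×3.24
Column B: 1392×0 + 988.8×2.96 + 34670×2.79 + (z_c − 1392 − 35658.8)×3.24
The z_c×3.24 term appears on both sides and cancels. Collect the known terms of each column as K = Σ(ρt)_known − 3.24 × (depth of known layers): K_A = 0 − 3.24×0 = 0; K_B = 99656.148 − 3.24×(1392 + 35658.8) = −20388.444.
Balance: K_A − x×(3.24 − 2.67) = K_B, so x = (K_A − K_B)/(3.24 − 2.67) = 20388.4/0.57 = 35800 m.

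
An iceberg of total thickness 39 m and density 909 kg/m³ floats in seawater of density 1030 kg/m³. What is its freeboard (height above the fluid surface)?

4.58 m

Floating equilibrium: submerged depth d = t ρ_obj/ρ_fluid = 39 m × 909/1030 = 34.42 m.
Freeboard = t − d = 39 m − 34.42 m = 4.58 m.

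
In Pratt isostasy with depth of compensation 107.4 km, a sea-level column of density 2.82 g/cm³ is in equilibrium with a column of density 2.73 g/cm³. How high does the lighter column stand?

ρ_ref D = ρ (D + h) → h = D (ρ_ref − ρ)/ρ.
h = 107.4 km × (2.82 − 2.73)/2.73 = 3.54 km.

3.54 km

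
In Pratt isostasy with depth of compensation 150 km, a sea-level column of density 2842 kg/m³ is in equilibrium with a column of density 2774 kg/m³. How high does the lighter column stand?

ρ_ref D = ρ (D + h) → h = D (ρ_ref − ρ)/ρ.
h = 150 km × (2842 − 2774)/2774 = 3.68 km.

3.68 km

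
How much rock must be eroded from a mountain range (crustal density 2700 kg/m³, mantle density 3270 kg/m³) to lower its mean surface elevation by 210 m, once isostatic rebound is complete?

Net drop Δ = e − u = e − e ρ_c/ρ_m = e (ρ_m − ρ_c)/ρ_m.
e = Δ ρ_m/(ρ_m − ρ_c) = 210 m × 3270/570 = 1200 m.

1200 m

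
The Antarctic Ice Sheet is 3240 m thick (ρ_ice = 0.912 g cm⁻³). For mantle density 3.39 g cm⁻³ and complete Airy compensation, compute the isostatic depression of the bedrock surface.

872 m

Balancing pressure at the compensation depth: the ice load ρ_ice t is balanced by mantle displaced below, ρ_m s.
s = t ρ_ice / ρ_m = 3240 m × 0.912/3.39 = 872 m.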